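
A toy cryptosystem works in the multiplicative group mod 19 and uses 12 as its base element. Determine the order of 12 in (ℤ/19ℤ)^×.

6

Since 12 ∈ (Z/19Z)^×, its order divides φ(19) = 19 − 1 = 18 = 2 · 3^2.
Divisors of 18: 1, 2, 3, 6, 9, 18.
Test each divisor d:
12^1 ≡ 12 (mod 19)
12^2 ≡ 11 (mod 19)
12^3 ≡ 18 (mod 19)
12^6 ≡ 1 (mod 19) ✓
The smallest such exponent is 6, so the order of 12 is 6.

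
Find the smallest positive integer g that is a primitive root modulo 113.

3

φ(113) = 113 − 1 = 112 = 2^4 · 7.
Test candidates g = 2, 3, … against the prime factors q ∈ {2, 7} of φ(113): g is a generator iff g^(112/q) ≢ 1 for every such q.
g = 2: 2^56 ≡ 1 — hits 1, so not a primitive root.
g = 3: 3^56 ≡ 112; 3^16 ≡ 49 — none is 1, so 3 is a primitive root.
The smallest primitive root modulo 113 is 3.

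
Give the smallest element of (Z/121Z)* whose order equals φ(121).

2

φ(121) = φ(11^2) = 11·(11−1) = 110 = 2 · 5 · 11.
Test candidates g = 2, 3, … against the prime factors q ∈ {2, 5, 11} of φ(121): g is a generator iff g^(110/q) ≢ 1 for every such q.
g = 2: 2^55 ≡ 120; 2^22 ≡ 81; 2^10 ≡ 56 — none is 1, so 2 is a primitive root.
The smallest primitive root modulo 121 is 2.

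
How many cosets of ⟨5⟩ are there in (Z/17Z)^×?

1

ord(5) | φ(17) = 17 − 1 = 16 = 2^4.
Divisors of 16: 1, 2, 4, 8, 16.
Check 5^d mod 17 for each divisor in increasing order:
5^1 ≡ 5
5^2 ≡ 8
5^4 ≡ 13
5^8 ≡ 16
5^16 ≡ 1
The order of 5 is 16, so the subgroup it generates has 16 elements.
The index is φ(17) / ord(5) = 16 / 16 = 1.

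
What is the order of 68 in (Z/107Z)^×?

106

Since 68 ∈ (Z/107Z)^×, its order divides φ(107) = 107 − 1 = 106 = 2 · 53.
Divisors of 106: 1, 2, 53, 106.
Test each divisor d:
68^1 ≡ 68 (mod 107)
68^2 ≡ 23 (mod 107)
68^53 ≡ 106 (mod 107)
68^106 ≡ 1 (mod 107) ✓
The smallest such exponent is 106, so the order of 68 is 106.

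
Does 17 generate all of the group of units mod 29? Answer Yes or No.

No

φ(29) = 29 − 1 = 28 = 2^2 · 7.
Test 17^(28/q) mod 29 for each prime factor q of 28:
17^14 ≡ 28 (mod 29)  [q = 2: ≢ 1 ✓]
17^4 ≡ 1 (mod 29)  [q = 7: ≡ 1 ✗]
The check at q = 7 fails, so 17 generates a proper subgroup.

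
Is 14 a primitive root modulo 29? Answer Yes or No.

Yes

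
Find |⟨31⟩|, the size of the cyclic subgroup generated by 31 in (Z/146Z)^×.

72

Since 31 ∈ (Z/146Z)^×, its order divides φ(146) = φ(2)·φ(73) = 1·72 = 72 = 2^3 · 3^2.
Divisors of 72: 1, 2, 3, 4, 6, 8, 9, 12, 18, 24, 36, 72.
Compute 31^d (mod 146) for the divisors d until we hit 1:
31^1 ≡ 31 (mod 146)
31^2 ≡ 85 (mod 146)
31^3 ≡ 7 (mod 146)
31^4 ≡ 71 (mod 146)
31^6 ≡ 49 (mod 146)
31^8 ≡ 77 (mod 146)
31^9 ≡ 51 (mod 146)
31^12 ≡ 65 (mod 146)
31^18 ≡ 119 (mod 146)
31^24 ≡ 137 (mod 146)
31^36 ≡ 145 (mod 146)
31^72 ≡ 1 (mod 146) ✓
Hence ord(31) = 72.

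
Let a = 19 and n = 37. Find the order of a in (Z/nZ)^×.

36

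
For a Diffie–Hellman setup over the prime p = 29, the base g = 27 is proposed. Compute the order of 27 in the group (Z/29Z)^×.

ord(27) | φ(29) = 29 − 1 = 28 = 2^2 · 7.
Divisors of 28: 1, 2, 4, 7, 14, 28.
Evaluate successive powers at the divisors of 28:
27^1 ≡ 27 (mod 29)
27^2 ≡ 4 (mod 29)
27^4 ≡ 16 (mod 29)
27^7 ≡ 17 (mod 29)
27^14 ≡ 28 (mod 29)
27^28 ≡ 1 (mod 29) ✓
The smallest such exponent is 28, so the order of 27 is 28.

28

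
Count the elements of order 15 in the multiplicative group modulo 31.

φ(31) = 31 − 1 = 30 = 2 · 3 · 5.
In a cyclic group of order 30, there are φ(d) elements of order d for each divisor d of 30, and zero for non-divisors.
15 = 3 · 5 divides 30, and φ(15) = 8.

8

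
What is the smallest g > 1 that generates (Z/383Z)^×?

5

φ(383) = 383 − 1 = 382 = 2 · 191.
Test candidates g = 2, 3, … against the prime factors q ∈ {2, 191} of φ(383): g is a generator iff g^(382/q) ≢ 1 for every such q.
g = 2: 2^191 ≡ 1 — hits 1, so not a primitive root.
g = 3: 3^191 ≡ 1 — hits 1, so not a primitive root.
g = 4: 4^191 ≡ 1 — hits 1, so not a primitive root.
g = 5: 5^191 ≡ 382; 5^2 ≡ 25 — none is 1, so 5 is a primitive root.
Hence the least primitive root of 383 is 5.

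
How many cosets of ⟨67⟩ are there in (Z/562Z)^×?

7

ord(67) | φ(562) = φ(2)·φ(281) = 1·280 = 280 = 2^3 · 5 · 7.
Divisors of 280: 1, 2, 4, 5, 7, 8, 10, 14, 20, 28, 35, 40, 56, 70, 140, 280.
Compute 67^d (mod 562) for the divisors d until we hit 1:
67^1 ≡ 67 (mod 562)
67^2 ≡ 555 (mod 562)
67^4 ≡ 49 (mod 562)
67^5 ≡ 473 (mod 562)
67^7 ≡ 61 (mod 562)
67^8 ≡ 153 (mod 562)
67^10 ≡ 53 (mod 562)
67^14 ≡ 349 (mod 562)
67^20 ≡ 561 (mod 562)
67^28 ≡ 409 (mod 562)
67^35 ≡ 221 (mod 562)
67^40 ≡ 1 (mod 562) ✓
Thus |⟨67⟩| = ord(67) = 40.
[(Z/562Z)^× : ⟨67⟩] = 280/40 = 7.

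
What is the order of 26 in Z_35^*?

By Lagrange's theorem, ord_35(26) divides φ(35) = φ(5·7) = (5−1)·(7−1) = 4·6 = 24 = 2^3 · 3.
Divisors of 24: 1, 2, 3, 4, 6, 8, 12, 24.
Check 26^d mod 35 for each divisor in increasing order:
26^1 ≡ 26 (mod 35)
26^2 ≡ 11 (mod 35)
26^3 ≡ 6 (mod 35)
26^4 ≡ 16 (mod 35)
26^6 ≡ 1 (mod 35) ✓
The smallest such exponent is 6, so the order of 26 is 6.

6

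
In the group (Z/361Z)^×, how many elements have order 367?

0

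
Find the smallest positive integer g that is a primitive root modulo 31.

3

φ(31) = 31 − 1 = 30 = 2 · 3 · 5.
Test candidates g = 2, 3, … against the prime factors q ∈ {2, 3, 5} of φ(31): g is a generator iff g^(30/q) ≢ 1 for every such q.
g = 2: 2^15 ≡ 1 — hits 1, so not a primitive root.
g = 3: 3^15 ≡ 30; 3^10 ≡ 25; 3^6 ≡ 16 — none is 1, so 3 is a primitive root.
Hence the least primitive root of 31 is 3.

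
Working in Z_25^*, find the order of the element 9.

The order of 9 must divide φ(25) = φ(5^2) = 5·(5−1) = 20 = 2^2 · 5.
Divisors of 20: 1, 2, 4, 5, 10, 20.
Compute 9^d (mod 25) for the divisors d until we hit 1:
9^1 ≡ 9
9^2 ≡ 6
9^4 ≡ 11
9^5 ≡ 24
9^10 ≡ 1
The smallest such exponent is 10, so the order of 9 is 10.

10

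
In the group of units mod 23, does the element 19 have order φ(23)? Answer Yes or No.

Yes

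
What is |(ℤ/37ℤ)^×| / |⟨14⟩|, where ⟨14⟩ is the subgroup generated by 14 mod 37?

3

By Lagrange's theorem, ord_37(14) divides φ(37) = 37 − 1 = 36 = 2^2 · 3^2.
Divisors of 36: 1, 2, 3, 4, 6, 9, 12, 18, 36.
Compute 14^d (mod 37) for the divisors d until we hit 1:
14^1 ≡ 14
14^2 ≡ 11
14^3 ≡ 6
14^4 ≡ 10
14^6 ≡ 36
14^9 ≡ 31
14^12 ≡ 1
Thus |⟨14⟩| = ord(14) = 12.
Index = |(Z/37Z)^×| / |⟨14⟩| = 36 / 12 = 3.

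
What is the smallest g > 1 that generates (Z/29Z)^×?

φ(29) = 29 − 1 = 28 = 2^2 · 7.
Test candidates g = 2, 3, … against the prime factors q ∈ {2, 7} of φ(29): g is a generator iff g^(28/q) ≢ 1 for every such q.
g = 2: 2^14 ≡ 28; 2^4 ≡ 16 — none is 1, so 2 is a primitive root.
Hence the least primitive root of 29 is 2.

2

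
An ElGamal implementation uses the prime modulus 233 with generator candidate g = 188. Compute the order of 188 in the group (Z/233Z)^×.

Since 188 ∈ (Z/233Z)^×, its order divides φ(233) = 233 − 1 = 232 = 2^3 · 29.
Divisors of 232: 1, 2, 4, 8, 29, 58, 116, 232.
Test each divisor d:
188^1 ≡ 188 (mod 233)
188^2 ≡ 161 (mod 233)
188^4 ≡ 58 (mod 233)
188^8 ≡ 102 (mod 233)
188^29 ≡ 136 (mod 233)
188^58 ≡ 89 (mod 233)
188^116 ≡ 232 (mod 233)
188^232 ≡ 1 (mod 233) ✓
Hence ord(188) = 232.

232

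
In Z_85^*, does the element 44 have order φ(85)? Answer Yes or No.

No

85 = 5 · 17 is a product of two distinct odd primes, so (Z/85Z)^× ≅ (Z/5Z)^× × (Z/17Z)^× is not cyclic.
No primitive root modulo 85 exists; in particular 44 is not one.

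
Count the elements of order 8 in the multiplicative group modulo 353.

4

φ(353) = 353 − 1 = 352 = 2^5 · 11.
In a cyclic group of order 352, there are φ(d) elements of order d for each divisor d of 352, and zero for non-divisors.
8 = 2^3 divides 352, and φ(8) = 4.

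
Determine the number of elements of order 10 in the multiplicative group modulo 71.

φ(71) = 71 − 1 = 70 = 2 · 5 · 7.
Since (Z/71Z)^× is cyclic of order 70, the number of elements of order d is φ(d) when d | 70 and 0 otherwise.
10 = 2 · 5 divides 70, and φ(10) = 4.

4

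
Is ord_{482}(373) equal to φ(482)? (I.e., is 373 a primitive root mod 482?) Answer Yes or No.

Yes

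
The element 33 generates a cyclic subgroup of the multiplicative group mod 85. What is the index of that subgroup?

16

Since 33 ∈ (Z/85Z)^×, its order divides φ(85) = φ(5·17) = (5−1)·(17−1) = 4·16 = 64 = 2^6.
Divisors of 64: 1, 2, 4, 8, 16, 32, 64.
Check 33^d mod 85 for each divisor in increasing order:
33^1 ≡ 33
33^2 ≡ 69
33^4 ≡ 1
The order of 33 is 4, so the subgroup it generates has 4 elements.
The index is φ(85) / ord(33) = 64 / 4 = 16.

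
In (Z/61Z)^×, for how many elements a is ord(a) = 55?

φ(61) = 61 − 1 = 60 = 2^2 · 3 · 5.
(Z/61Z)^× is cyclic (|G| = 60); a cyclic group of order m has exactly φ(d) elements of each order d | m, and none otherwise.
Here 60 is not a multiple of 55, so there are no elements of order 55.

0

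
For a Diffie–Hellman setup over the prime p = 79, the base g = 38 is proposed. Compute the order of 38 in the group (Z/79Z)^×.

13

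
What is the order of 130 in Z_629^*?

The order of 130 must divide φ(629) = φ(17·37) = (17−1)·(37−1) = 16·36 = 576 = 2^6 · 3^2.
Divisors of 576: 1, 2, 3, 4, 6, 8, 9, 12, 16, 18, 24, 32, 36, 48, 64, 72, 96, 144, 192, 288, 576.
Check 130^d mod 629 for each divisor in increasing order:
130^1 ≡ 130 (mod 629)
130^2 ≡ 546 (mod 629)
130^3 ≡ 532 (mod 629)
130^4 ≡ 599 (mod 629)
130^6 ≡ 603 (mod 629)
130^8 ≡ 271 (mod 629)
130^9 ≡ 6 (mod 629)
130^12 ≡ 47 (mod 629)
130^16 ≡ 477 (mod 629)
130^18 ≡ 36 (mod 629)
130^24 ≡ 322 (mod 629)
130^32 ≡ 460 (mod 629)
130^36 ≡ 38 (mod 629)
130^48 ≡ 528 (mod 629)
130^64 ≡ 256 (mod 629)
130^72 ≡ 186 (mod 629)
130^96 ≡ 137 (mod 629)
130^144 ≡ 1 (mod 629) ✓
So ord_629(130) = 144.

144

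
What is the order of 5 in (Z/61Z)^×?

30

By Lagrange's theorem, ord_61(5) divides φ(61) = 61 − 1 = 60 = 2^2 · 3 · 5.
Divisors of 60: 1, 2, 3, 4, 5, 6, 10, 12, 15, 20, 30, 60.
Compute 5^d (mod 61) for the divisors d until we hit 1:
5^1 ≡ 5
5^2 ≡ 25
5^3 ≡ 3
5^4 ≡ 15
5^5 ≡ 14
5^6 ≡ 9
5^10 ≡ 13
5^12 ≡ 20
5^15 ≡ 60
5^20 ≡ 47
5^30 ≡ 1
The smallest such exponent is 30, so the order of 5 is 30.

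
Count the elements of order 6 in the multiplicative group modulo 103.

2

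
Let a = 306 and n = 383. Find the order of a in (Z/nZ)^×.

Since 306 ∈ (Z/383Z)^×, its order divides φ(383) = 383 − 1 = 382 = 2 · 191.
Divisors of 382: 1, 2, 191, 382.
Test each divisor d:
306^1 ≡ 306
306^2 ≡ 184
306^191 ≡ 1
Therefore the multiplicative order of 306 modulo 383 is 191.

191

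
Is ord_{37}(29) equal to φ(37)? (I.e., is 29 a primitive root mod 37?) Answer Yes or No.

No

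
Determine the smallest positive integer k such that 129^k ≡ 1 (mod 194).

The order of 129 must divide φ(194) = φ(2)·φ(97) = 1·96 = 96 = 2^5 · 3.
Divisors of 96: 1, 2, 3, 4, 6, 8, 12, 16, 24, 32, 48, 96.
Compute 129^d (mod 194) for the divisors d until we hit 1:
129^1 ≡ 129
129^2 ≡ 151
129^3 ≡ 79
129^4 ≡ 103
129^6 ≡ 33
129^8 ≡ 133
129^12 ≡ 119
129^16 ≡ 35
129^24 ≡ 193
129^32 ≡ 61
129^48 ≡ 1
Hence ord(129) = 48.

48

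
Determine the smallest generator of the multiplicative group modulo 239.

7

φ(239) = 239 − 1 = 238 = 2 · 7 · 17.
Test candidates g = 2, 3, … against the prime factors q ∈ {2, 7, 17} of φ(239): g is a generator iff g^(238/q) ≢ 1 for every such q.
g = 2: 2^119 ≡ 1 — hits 1, so not a primitive root.
g = 3: 3^119 ≡ 1 — hits 1, so not a primitive root.
g = 4: 4^119 ≡ 1 — hits 1, so not a primitive root.
g = 5: 5^119 ≡ 1 — hits 1, so not a primitive root.
g = 6: 6^119 ≡ 1 — hits 1, so not a primitive root.
g = 7: 7^119 ≡ 238; 7^34 ≡ 24; 7^14 ≡ 211 — none is 1, so 7 is a primitive root.
So 7 is the smallest generator of (Z/239Z)^×.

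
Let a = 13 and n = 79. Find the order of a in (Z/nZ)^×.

39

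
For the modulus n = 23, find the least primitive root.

5

φ(23) = 23 − 1 = 22 = 2 · 11.
g is a primitive root iff g^(22/q) ≢ 1 (mod 23) for each prime q ∈ {2, 11}.
g = 2: 2^11 ≡ 1 — hits 1, so not a primitive root.
g = 3: 3^11 ≡ 1 — hits 1, so not a primitive root.
g = 4: 4^11 ≡ 1 — hits 1, so not a primitive root.
g = 5: 5^11 ≡ 22; 5^2 ≡ 2 — none is 1, so 5 is a primitive root.
So 5 is the smallest generator of (Z/23Z)^×.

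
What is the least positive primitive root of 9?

2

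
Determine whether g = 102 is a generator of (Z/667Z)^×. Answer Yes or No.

667 = 23 · 29 is a product of two distinct odd primes, so (Z/667Z)^× ≅ (Z/23Z)^× × (Z/29Z)^× is not cyclic.
No primitive root modulo 667 exists; in particular 102 is not one.

No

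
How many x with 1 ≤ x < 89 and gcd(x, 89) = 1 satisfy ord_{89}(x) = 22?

10

φ(89) = 89 − 1 = 88 = 2^3 · 11.
In a cyclic group of order 88, there are φ(d) elements of order d for each divisor d of 88, and zero for non-divisors.
22 = 2 · 11 divides 88, and φ(22) = 10.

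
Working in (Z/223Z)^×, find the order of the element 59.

By Lagrange's theorem, ord_223(59) divides φ(223) = 223 − 1 = 222 = 2 · 3 · 37.
Divisors of 222: 1, 2, 3, 6, 37, 74, 111, 222.
Evaluate successive powers at the divisors of 222:
59^1 ≡ 59 (mod 223)
59^2 ≡ 136 (mod 223)
59^3 ≡ 219 (mod 223)
59^6 ≡ 16 (mod 223)
59^37 ≡ 222 (mod 223)
59^74 ≡ 1 (mod 223) ✓
The smallest such exponent is 74, so the order of 59 is 74.

74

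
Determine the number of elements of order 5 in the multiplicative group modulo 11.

4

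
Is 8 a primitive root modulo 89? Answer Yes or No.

φ(89) = 89 − 1 = 88 = 2^3 · 11.
An element g generates (Z/89Z)^× iff g^(88/q) ≢ 1 (mod 89) for each prime q ∈ {2, 11}.
8^44 ≡ 1 (mod 89)  [q = 2: ≡ 1 ✗]
8^8 ≡ 4 (mod 89)  [q = 11: ≢ 1 ✓]
8^44 ≡ 1 shows ord(8) | 44, strictly less than φ(89); not a primitive root.

No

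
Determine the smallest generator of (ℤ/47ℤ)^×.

φ(47) = 47 − 1 = 46 = 2 · 23.
Test candidates g = 2, 3, … against the prime factors q ∈ {2, 23} of φ(47): g is a generator iff g^(46/q) ≢ 1 for every such q.
g = 2: 2^23 ≡ 1 — hits 1, so not a primitive root.
g = 3: 3^23 ≡ 1 — hits 1, so not a primitive root.
g = 4: 4^23 ≡ 1 — hits 1, so not a primitive root.
g = 5: 5^23 ≡ 46; 5^2 ≡ 25 — none is 1, so 5 is a primitive root.
Hence the least primitive root of 47 is 5.

5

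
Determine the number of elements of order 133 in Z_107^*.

0

φ(107) = 107 − 1 = 106 = 2 · 53.
(Z/107Z)^× is cyclic (|G| = 106); a cyclic group of order m has exactly φ(d) elements of each order d | m, and none otherwise.
133 does not divide 106, so no element of (Z/107Z)^× has order 133.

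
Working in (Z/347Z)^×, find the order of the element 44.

173

Since 44 ∈ (Z/347Z)^×, its order divides φ(347) = 347 − 1 = 346 = 2 · 173.
Divisors of 346: 1, 2, 173, 346.
Check 44^d mod 347 for each divisor in increasing order:
44^1 ≡ 44 (mod 347)
44^2 ≡ 201 (mod 347)
44^173 ≡ 1 (mod 347) ✓
Therefore the multiplicative order of 44 modulo 347 is 173.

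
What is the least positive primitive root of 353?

φ(353) = 353 − 1 = 352 = 2^5 · 11.
Test candidates g = 2, 3, … against the prime factors q ∈ {2, 11} of φ(353): g is a generator iff g^(352/q) ≢ 1 for every such q.
g = 2: 2^176 ≡ 1 — hits 1, so not a primitive root.
g = 3: 3^176 ≡ 352; 3^32 ≡ 140 — none is 1, so 3 is a primitive root.
So 3 is the smallest generator of (Z/353Z)^×.

3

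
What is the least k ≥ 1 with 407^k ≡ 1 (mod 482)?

120

Since 407 ∈ (Z/482Z)^×, its order divides φ(482) = φ(2)·φ(241) = 1·240 = 240 = 2^4 · 3 · 5.
Divisors of 240: 1, 2, 3, 4, 5, 6, 8, 10, 12, 15, 16, 20, 24, 30, 40, 48, 60, 80, 120, 240.
Evaluate successive powers at the divisors of 240:
407^1 ≡ 407 (mod 482)
407^2 ≡ 323 (mod 482)
407^3 ≡ 357 (mod 482)
407^4 ≡ 217 (mod 482)
407^5 ≡ 113 (mod 482)
407^6 ≡ 201 (mod 482)
407^8 ≡ 335 (mod 482)
407^10 ≡ 237 (mod 482)
407^12 ≡ 395 (mod 482)
407^15 ≡ 271 (mod 482)
407^16 ≡ 401 (mod 482)
407^20 ≡ 257 (mod 482)
407^24 ≡ 339 (mod 482)
407^30 ≡ 177 (mod 482)
407^40 ≡ 15 (mod 482)
407^48 ≡ 205 (mod 482)
407^60 ≡ 481 (mod 482)
407^80 ≡ 225 (mod 482)
407^120 ≡ 1 (mod 482) ✓
The smallest such exponent is 120, so the order of 407 is 120.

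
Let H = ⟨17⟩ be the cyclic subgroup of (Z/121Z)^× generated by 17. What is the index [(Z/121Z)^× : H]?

1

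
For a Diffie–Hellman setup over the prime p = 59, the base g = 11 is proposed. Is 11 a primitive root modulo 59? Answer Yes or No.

Yes

φ(59) = 59 − 1 = 58 = 2 · 29.
An element g generates (Z/59Z)^× iff g^(58/q) ≢ 1 (mod 59) for each prime q ∈ {2, 29}.
11^29 ≡ 58 (mod 59)  [q = 2: ≢ 1 ✓]
11^2 ≡ 3 (mod 59)  [q = 29: ≢ 1 ✓]
Every test exponent gives a nontrivial residue, hence 11 generates the full group.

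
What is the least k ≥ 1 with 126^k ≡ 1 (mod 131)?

By Lagrange's theorem, ord_131(126) divides φ(131) = 131 − 1 = 130 = 2 · 5 · 13.
Divisors of 130: 1, 2, 5, 10, 13, 26, 65, 130.
Test each divisor d:
126^1 ≡ 126 (mod 131)
126^2 ≡ 25 (mod 131)
126^5 ≡ 19 (mod 131)
126^10 ≡ 99 (mod 131)
126^13 ≡ 70 (mod 131)
126^26 ≡ 53 (mod 131)
126^65 ≡ 130 (mod 131)
126^130 ≡ 1 (mod 131) ✓
Hence ord(126) = 130.

130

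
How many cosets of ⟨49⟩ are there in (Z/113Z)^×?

The order of 49 must divide φ(113) = 113 − 1 = 112 = 2^4 · 7.
Divisors of 112: 1, 2, 4, 7, 8, 14, 16, 28, 56, 112.
Test each divisor d:
49^1 ≡ 49
49^2 ≡ 28
49^4 ≡ 106
49^7 ≡ 1
So ord_113(49) = 7, hence |⟨49⟩| = 7.
The index is φ(113) / ord(49) = 112 / 7 = 16.

16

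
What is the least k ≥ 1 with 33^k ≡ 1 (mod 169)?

156

By Lagrange's theorem, ord_169(33) divides φ(169) = φ(13^2) = 13·(13−1) = 156 = 2^2 · 3 · 13.
Divisors of 156: 1, 2, 3, 4, 6, 12, 13, 26, 39, 52, 78, 156.
Test each divisor d:
33^1 ≡ 33
33^2 ≡ 75
33^3 ≡ 109
33^4 ≡ 48
33^6 ≡ 51
33^12 ≡ 66
33^13 ≡ 150
33^26 ≡ 23
33^39 ≡ 70
33^52 ≡ 22
33^78 ≡ 168
33^156 ≡ 1
The smallest such exponent is 156, so the order of 33 is 156.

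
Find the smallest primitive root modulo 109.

6

φ(109) = 109 − 1 = 108 = 2^2 · 3^3.
g is a primitive root iff g^(108/q) ≢ 1 (mod 109) for each prime q ∈ {2, 3}.
g = 2: 2^54 ≡ 108; 2^36 ≡ 1 — hits 1, so not a primitive root.
g = 3: 3^54 ≡ 1 — hits 1, so not a primitive root.
g = 4: 4^54 ≡ 1 — hits 1, so not a primitive root.
g = 5: 5^54 ≡ 1 — hits 1, so not a primitive root.
g = 6: 6^54 ≡ 108; 6^36 ≡ 63 — none is 1, so 6 is a primitive root.
The smallest primitive root modulo 109 is 6.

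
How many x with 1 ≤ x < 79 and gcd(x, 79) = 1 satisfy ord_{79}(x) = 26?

12

φ(79) = 79 − 1 = 78 = 2 · 3 · 13.
In a cyclic group of order 78, there are φ(d) elements of order d for each divisor d of 78, and zero for non-divisors.
26 = 2 · 13 divides 78, and φ(26) = 12.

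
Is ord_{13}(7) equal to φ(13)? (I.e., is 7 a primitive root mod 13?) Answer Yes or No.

φ(13) = 13 − 1 = 12 = 2^2 · 3.
It suffices to check that the order of 7 is not a proper divisor of 12: compute 7^(12/q) for q ∈ {2, 3}.
7^6 ≡ 12 (mod 13)  [q = 2: ≢ 1 ✓]
7^4 ≡ 9 (mod 13)  [q = 3: ≢ 1 ✓]
None equal 1, so ord_13(7) = 12: 7 is a primitive root.

Yes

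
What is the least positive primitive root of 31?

3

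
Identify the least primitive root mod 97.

5

φ(97) = 97 − 1 = 96 = 2^5 · 3.
g is a primitive root iff g^(96/q) ≢ 1 (mod 97) for each prime q ∈ {2, 3}.
g = 2: 2^48 ≡ 1 — hits 1, so not a primitive root.
g = 3: 3^48 ≡ 1 — hits 1, so not a primitive root.
g = 4: 4^48 ≡ 1 — hits 1, so not a primitive root.
g = 5: 5^48 ≡ 96; 5^32 ≡ 35 — none is 1, so 5 is a primitive root.
Hence the least primitive root of 97 is 5.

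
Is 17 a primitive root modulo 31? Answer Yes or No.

φ(31) = 31 − 1 = 30 = 2 · 3 · 5.
17 is a primitive root mod 31 iff 17^(φ(31)/q) ≢ 1 for every prime q | φ(31), i.e. q ∈ {2, 3, 5}.
17^15 ≡ 30 (mod 31)  [q = 2: ≢ 1 ✓]
17^10 ≡ 25 (mod 31)  [q = 3: ≢ 1 ✓]
17^6 ≡ 8 (mod 31)  [q = 5: ≢ 1 ✓]
None equal 1, so ord_31(17) = 30: 17 is a primitive root.

Yes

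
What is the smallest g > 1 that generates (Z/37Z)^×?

φ(37) = 37 − 1 = 36 = 2^2 · 3^2.
Test candidates g = 2, 3, … against the prime factors q ∈ {2, 3} of φ(37): g is a generator iff g^(36/q) ≢ 1 for every such q.
g = 2: 2^18 ≡ 36; 2^12 ≡ 26 — none is 1, so 2 is a primitive root.
The smallest primitive root modulo 37 is 2.

2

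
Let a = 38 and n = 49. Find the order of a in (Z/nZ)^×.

42

ord(38) | φ(49) = φ(7^2) = 7·(7−1) = 42 = 2 · 3 · 7.
Divisors of 42: 1, 2, 3, 6, 7, 14, 21, 42.
Test each divisor d:
38^1 ≡ 38
38^2 ≡ 23
38^3 ≡ 41
38^6 ≡ 15
38^7 ≡ 31
38^14 ≡ 30
38^21 ≡ 48
38^42 ≡ 1
Hence ord(38) = 42.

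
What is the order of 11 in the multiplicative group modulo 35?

3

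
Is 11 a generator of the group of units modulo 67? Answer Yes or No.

φ(67) = 67 − 1 = 66 = 2 · 3 · 11.
Test 11^(66/q) mod 67 for each prime factor q of 66:
11^33 ≡ 66 (mod 67)  [q = 2: ≢ 1 ✓]
11^22 ≡ 29 (mod 67)  [q = 3: ≢ 1 ✓]
11^6 ≡ 14 (mod 67)  [q = 11: ≢ 1 ✓]
All checks pass, so 11 has order 66 and is a primitive root modulo 67.

Yes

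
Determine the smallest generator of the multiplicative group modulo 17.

3

φ(17) = 17 − 1 = 16 = 2^4.
g is a primitive root iff g^(16/q) ≢ 1 (mod 17) for each prime q ∈ {2}.
g = 2: 2^8 ≡ 1 — hits 1, so not a primitive root.
g = 3: 3^8 ≡ 16 — none is 1, so 3 is a primitive root.
Hence the least primitive root of 17 is 3.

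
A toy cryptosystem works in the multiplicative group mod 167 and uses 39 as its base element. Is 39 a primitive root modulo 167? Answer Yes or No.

Yes

φ(167) = 167 − 1 = 166 = 2 · 83.
It suffices to check that the order of 39 is not a proper divisor of 166: compute 39^(166/q) for q ∈ {2, 83}.
39^83 ≡ 166 (mod 167)  [q = 2: ≢ 1 ✓]
39^2 ≡ 18 (mod 167)  [q = 83: ≢ 1 ✓]
All checks pass, so 39 has order 166 and is a primitive root modulo 167.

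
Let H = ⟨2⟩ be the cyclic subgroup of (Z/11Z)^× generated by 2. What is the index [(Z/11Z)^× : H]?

1

ord(2) | φ(11) = 11 − 1 = 10 = 2 · 5.
Divisors of 10: 1, 2, 5, 10.
Test each divisor d:
2^1 ≡ 2 (mod 11)
2^2 ≡ 4 (mod 11)
2^5 ≡ 10 (mod 11)
2^10 ≡ 1 (mod 11) ✓
Thus |⟨2⟩| = ord(2) = 10.
Index = |(Z/11Z)^×| / |⟨2⟩| = 10 / 10 = 1.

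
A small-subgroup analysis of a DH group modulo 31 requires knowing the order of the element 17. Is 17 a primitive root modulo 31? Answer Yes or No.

φ(31) = 31 − 1 = 30 = 2 · 3 · 5.
It suffices to check that the order of 17 is not a proper divisor of 30: compute 17^(30/q) for q ∈ {2, 3, 5}.
17^15 ≡ 30 (mod 31)  [q = 2: ≢ 1 ✓]
17^10 ≡ 25 (mod 31)  [q = 3: ≢ 1 ✓]
17^6 ≡ 8 (mod 31)  [q = 5: ≢ 1 ✓]
None equal 1, so ord_31(17) = 30: 17 is a primitive root.

Yes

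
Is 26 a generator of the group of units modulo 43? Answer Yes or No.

φ(43) = 43 − 1 = 42 = 2 · 3 · 7.
Test 26^(42/q) mod 43 for each prime factor q of 42:
26^21 ≡ 42 (mod 43)  [q = 2: ≢ 1 ✓]
26^14 ≡ 6 (mod 43)  [q = 3: ≢ 1 ✓]
26^6 ≡ 35 (mod 43)  [q = 7: ≢ 1 ✓]
All checks pass, so 26 has order 42 and is a primitive root modulo 43.

Yes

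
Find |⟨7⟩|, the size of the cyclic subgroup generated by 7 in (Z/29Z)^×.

By Lagrange's theorem, ord_29(7) divides φ(29) = 29 − 1 = 28 = 2^2 · 7.
Divisors of 28: 1, 2, 4, 7, 14, 28.
Check 7^d mod 29 for each divisor in increasing order:
7^1 ≡ 7
7^2 ≡ 20
7^4 ≡ 23
7^7 ≡ 1
So ord_29(7) = 7.

7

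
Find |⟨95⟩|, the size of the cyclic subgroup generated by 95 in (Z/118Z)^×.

29

By Lagrange's theorem, ord_118(95) divides φ(118) = φ(2)·φ(59) = 1·58 = 58 = 2 · 29.
Divisors of 58: 1, 2, 29, 58.
Evaluate successive powers at the divisors of 58:
95^1 ≡ 95
95^2 ≡ 57
95^29 ≡ 1
Therefore the multiplicative order of 95 modulo 118 is 29.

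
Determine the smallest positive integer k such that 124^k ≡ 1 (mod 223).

111

By Lagrange's theorem, ord_223(124) divides φ(223) = 223 − 1 = 222 = 2 · 3 · 37.
Divisors of 222: 1, 2, 3, 6, 37, 74, 111, 222.
Test each divisor d:
124^1 ≡ 124 (mod 223)
124^2 ≡ 212 (mod 223)
124^3 ≡ 197 (mod 223)
124^6 ≡ 7 (mod 223)
124^37 ≡ 39 (mod 223)
124^74 ≡ 183 (mod 223)
124^111 ≡ 1 (mod 223) ✓
The smallest such exponent is 111, so the order of 124 is 111.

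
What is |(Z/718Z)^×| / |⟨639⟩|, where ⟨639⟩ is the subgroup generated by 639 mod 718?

1

Since 639 ∈ (Z/718Z)^×, its order divides φ(718) = φ(2)·φ(359) = 1·358 = 358 = 2 · 179.
Divisors of 358: 1, 2, 179, 358.
Compute 639^d (mod 718) for the divisors d until we hit 1:
639^1 ≡ 639
639^2 ≡ 497
639^179 ≡ 717
639^358 ≡ 1
Thus |⟨639⟩| = ord(639) = 358.
[(Z/718Z)^× : ⟨639⟩] = 358/358 = 1.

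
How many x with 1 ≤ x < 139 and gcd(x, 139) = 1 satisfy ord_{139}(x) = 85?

0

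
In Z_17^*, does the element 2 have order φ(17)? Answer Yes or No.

φ(17) = 17 − 1 = 16 = 2^4.
It suffices to check that the order of 2 is not a proper divisor of 16: compute 2^(16/q) for q ∈ {2}.
2^8 ≡ 1 (mod 17)  [q = 2: ≡ 1 ✗]
Since 2^8 ≡ 1, the order of 2 divides 8 < 16, so 2 is not a primitive root.

No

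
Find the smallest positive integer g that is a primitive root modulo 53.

2

φ(53) = 53 − 1 = 52 = 2^2 · 13.
Test candidates g = 2, 3, … against the prime factors q ∈ {2, 13} of φ(53): g is a generator iff g^(52/q) ≢ 1 for every such q.
g = 2: 2^26 ≡ 52; 2^4 ≡ 16 — none is 1, so 2 is a primitive root.
The smallest primitive root modulo 53 is 2.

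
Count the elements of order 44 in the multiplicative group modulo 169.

0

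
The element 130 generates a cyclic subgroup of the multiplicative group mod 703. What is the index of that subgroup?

The order of 130 must divide φ(703) = φ(19·37) = (19−1)·(37−1) = 18·36 = 648 = 2^3 · 3^4.
Divisors of 648: 1, 2, 3, 4, 6, 8, 9, 12, 18, 24, 27, 36, 54, 72, 81, 108, 162, 216, 324, 648.
Compute 130^d (mod 703) for the divisors d until we hit 1:
130^1 ≡ 130 (mod 703)
130^2 ≡ 28 (mod 703)
130^3 ≡ 125 (mod 703)
130^4 ≡ 81 (mod 703)
130^6 ≡ 159 (mod 703)
130^8 ≡ 234 (mod 703)
130^9 ≡ 191 (mod 703)
130^12 ≡ 676 (mod 703)
130^18 ≡ 628 (mod 703)
130^24 ≡ 26 (mod 703)
130^27 ≡ 438 (mod 703)
130^36 ≡ 1 (mod 703) ✓
So ord_703(130) = 36, hence |⟨130⟩| = 36.
Index = |(Z/703Z)^×| / |⟨130⟩| = 648 / 36 = 18.

18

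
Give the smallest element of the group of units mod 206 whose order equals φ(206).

φ(206) = φ(2)·φ(103) = 1·102 = 102 = 2 · 3 · 17.
g is a primitive root iff g^(102/q) ≢ 1 (mod 206) for each prime q ∈ {2, 3, 17}.
g = 2: gcd(2, 206) = 2 > 1, not a unit — skip.
g = 3: 3^51 ≡ 205; 3^34 ≡ 1 — hits 1, so not a primitive root.
g = 4: gcd(4, 206) = 2 > 1, not a unit — skip.
g = 5: 5^51 ≡ 205; 5^34 ≡ 159; 5^6 ≡ 175 — none is 1, so 5 is a primitive root.
The smallest primitive root modulo 206 is 5.

5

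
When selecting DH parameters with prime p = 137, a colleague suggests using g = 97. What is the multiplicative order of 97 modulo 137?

By Lagrange's theorem, ord_137(97) divides φ(137) = 137 − 1 = 136 = 2^3 · 17.
Divisors of 136: 1, 2, 4, 8, 17, 34, 68, 136.
Compute 97^d (mod 137) for the divisors d until we hit 1:
97^1 ≡ 97 (mod 137)
97^2 ≡ 93 (mod 137)
97^4 ≡ 18 (mod 137)
97^8 ≡ 50 (mod 137)
97^17 ≡ 10 (mod 137)
97^34 ≡ 100 (mod 137)
97^68 ≡ 136 (mod 137)
97^136 ≡ 1 (mod 137) ✓
So ord_137(97) = 136.

136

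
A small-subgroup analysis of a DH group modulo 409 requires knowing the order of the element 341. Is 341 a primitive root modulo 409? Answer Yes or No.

φ(409) = 409 − 1 = 408 = 2^3 · 3 · 17.
It suffices to check that the order of 341 is not a proper divisor of 408: compute 341^(408/q) for q ∈ {2, 3, 17}.
341^204 ≡ 1 (mod 409)  [q = 2: ≡ 1 ✗]
341^136 ≡ 1 (mod 409)  [q = 3: ≡ 1 ✗]
341^24 ≡ 25 (mod 409)  [q = 17: ≢ 1 ✓]
Since 341^204 ≡ 1, the order of 341 divides 204 < 408, so 341 is not a primitive root.

No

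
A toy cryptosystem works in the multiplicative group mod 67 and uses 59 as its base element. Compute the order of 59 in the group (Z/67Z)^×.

11

ord(59) | φ(67) = 67 − 1 = 66 = 2 · 3 · 11.
Divisors of 66: 1, 2, 3, 6, 11, 22, 33, 66.
Evaluate successive powers at the divisors of 66:
59^1 ≡ 59
59^2 ≡ 64
59^3 ≡ 24
59^6 ≡ 40
59^11 ≡ 1
Hence ord(59) = 11.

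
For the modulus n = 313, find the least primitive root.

φ(313) = 313 − 1 = 312 = 2^3 · 3 · 13.
Test candidates g = 2, 3, … against the prime factors q ∈ {2, 3, 13} of φ(313): g is a generator iff g^(312/q) ≢ 1 for every such q.
g = 2: 2^156 ≡ 1 — hits 1, so not a primitive root.
g = 3: 3^156 ≡ 1 — hits 1, so not a primitive root.
g = 4: 4^156 ≡ 1 — hits 1, so not a primitive root.
g = 5: 5^156 ≡ 312; 5^104 ≡ 1 — hits 1, so not a primitive root.
g = 6: 6^156 ≡ 1 — hits 1, so not a primitive root.
g = 7: 7^156 ≡ 312; 7^104 ≡ 1 — hits 1, so not a primitive root.
g = 8: 8^156 ≡ 1 — hits 1, so not a primitive root.
g = 9: 9^156 ≡ 1 — hits 1, so not a primitive root.
g = 10: 10^156 ≡ 312; 10^104 ≡ 214; 10^24 ≡ 103 — none is 1, so 10 is a primitive root.
Hence the least primitive root of 313 is 10.

10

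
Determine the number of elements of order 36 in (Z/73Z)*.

12

φ(73) = 73 − 1 = 72 = 2^3 · 3^2.
Since (Z/73Z)^× is cyclic of order 72, the number of elements of order d is φ(d) when d | 72 and 0 otherwise.
36 = 2^2 · 3^2 divides 72, and φ(36) = 12.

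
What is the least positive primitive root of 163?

φ(163) = 163 − 1 = 162 = 2 · 3^4.
Test candidates g = 2, 3, … against the prime factors q ∈ {2, 3} of φ(163): g is a generator iff g^(162/q) ≢ 1 for every such q.
g = 2: 2^81 ≡ 162; 2^54 ≡ 104 — none is 1, so 2 is a primitive root.
Hence the least primitive root of 163 is 2.

2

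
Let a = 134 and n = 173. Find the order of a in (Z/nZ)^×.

172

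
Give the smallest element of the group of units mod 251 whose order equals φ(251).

φ(251) = 251 − 1 = 250 = 2 · 5^3.
g is a primitive root iff g^(250/q) ≢ 1 (mod 251) for each prime q ∈ {2, 5}.
g = 2: 2^125 ≡ 250; 2^50 ≡ 1 — hits 1, so not a primitive root.
g = 3: 3^125 ≡ 1 — hits 1, so not a primitive root.
g = 4: 4^125 ≡ 1 — hits 1, so not a primitive root.
g = 5: 5^125 ≡ 1 — hits 1, so not a primitive root.
g = 6: 6^125 ≡ 250; 6^50 ≡ 219 — none is 1, so 6 is a primitive root.
The smallest primitive root modulo 251 is 6.

6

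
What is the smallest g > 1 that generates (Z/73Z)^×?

5

φ(73) = 73 − 1 = 72 = 2^3 · 3^2.
Test candidates g = 2, 3, … against the prime factors q ∈ {2, 3} of φ(73): g is a generator iff g^(72/q) ≢ 1 for every such q.
g = 2: 2^36 ≡ 1 — hits 1, so not a primitive root.
g = 3: 3^36 ≡ 1 — hits 1, so not a primitive root.
g = 4: 4^36 ≡ 1 — hits 1, so not a primitive root.
g = 5: 5^36 ≡ 72; 5^24 ≡ 8 — none is 1, so 5 is a primitive root.
The smallest primitive root modulo 73 is 5.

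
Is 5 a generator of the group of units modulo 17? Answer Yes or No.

Yes

φ(17) = 17 − 1 = 16 = 2^4.
Test 5^(16/q) mod 17 for each prime factor q of 16:
5^8 ≡ 16 (mod 17)  [q = 2: ≢ 1 ✓]
Every test exponent gives a nontrivial residue, hence 5 generates the full group.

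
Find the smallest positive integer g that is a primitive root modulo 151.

φ(151) = 151 − 1 = 150 = 2 · 3 · 5^2.
g is a primitive root iff g^(150/q) ≢ 1 (mod 151) for each prime q ∈ {2, 3, 5}.
g = 2: 2^75 ≡ 1 — hits 1, so not a primitive root.
g = 3: 3^75 ≡ 150; 3^50 ≡ 1 — hits 1, so not a primitive root.
g = 4: 4^75 ≡ 1 — hits 1, so not a primitive root.
g = 5: 5^75 ≡ 1 — hits 1, so not a primitive root.
g = 6: 6^75 ≡ 150; 6^50 ≡ 32; 6^30 ≡ 59 — none is 1, so 6 is a primitive root.
The smallest primitive root modulo 151 is 6.

6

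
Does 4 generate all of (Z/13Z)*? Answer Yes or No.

No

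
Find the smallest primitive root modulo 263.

φ(263) = 263 − 1 = 262 = 2 · 131.
Test candidates g = 2, 3, … against the prime factors q ∈ {2, 131} of φ(263): g is a generator iff g^(262/q) ≢ 1 for every such q.
g = 2: 2^131 ≡ 1 — hits 1, so not a primitive root.
g = 3: 3^131 ≡ 1 — hits 1, so not a primitive root.
g = 4: 4^131 ≡ 1 — hits 1, so not a primitive root.
g = 5: 5^131 ≡ 262; 5^2 ≡ 25 — none is 1, so 5 is a primitive root.
So 5 is the smallest generator of (Z/263Z)^×.

5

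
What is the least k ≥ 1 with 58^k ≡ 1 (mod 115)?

44

By Lagrange's theorem, ord_115(58) divides φ(115) = φ(5·23) = (5−1)·(23−1) = 4·22 = 88 = 2^3 · 11.
Divisors of 88: 1, 2, 4, 8, 11, 22, 44, 88.
Compute 58^d (mod 115) for the divisors d until we hit 1:
58^1 ≡ 58 (mod 115)
58^2 ≡ 29 (mod 115)
58^4 ≡ 36 (mod 115)
58^8 ≡ 31 (mod 115)
58^11 ≡ 47 (mod 115)
58^22 ≡ 24 (mod 115)
58^44 ≡ 1 (mod 115) ✓
So ord_115(58) = 44.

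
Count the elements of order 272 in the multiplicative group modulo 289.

φ(289) = φ(17^2) = 17·(17−1) = 272 = 2^4 · 17.
Since (Z/289Z)^× is cyclic of order 272, the number of elements of order d is φ(d) when d | 272 and 0 otherwise.
272 = 2^4 · 17 divides 272, and φ(272) = 128.

128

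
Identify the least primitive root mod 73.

φ(73) = 73 − 1 = 72 = 2^3 · 3^2.
g is a primitive root iff g^(72/q) ≢ 1 (mod 73) for each prime q ∈ {2, 3}.
g = 2: 2^36 ≡ 1 — hits 1, so not a primitive root.
g = 3: 3^36 ≡ 1 — hits 1, so not a primitive root.
g = 4: 4^36 ≡ 1 — hits 1, so not a primitive root.
g = 5: 5^36 ≡ 72; 5^24 ≡ 8 — none is 1, so 5 is a primitive root.
So 5 is the smallest generator of (Z/73Z)^×.

5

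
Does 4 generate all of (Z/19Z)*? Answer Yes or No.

No

φ(19) = 19 − 1 = 18 = 2 · 3^2.
An element g generates (Z/19Z)^× iff g^(18/q) ≢ 1 (mod 19) for each prime q ∈ {2, 3}.
4^9 ≡ 1 (mod 19)  [q = 2: ≡ 1 ✗]
4^6 ≡ 11 (mod 19)  [q = 3: ≢ 1 ✓]
4^9 ≡ 1 shows ord(4) | 9, strictly less than φ(19); not a primitive root.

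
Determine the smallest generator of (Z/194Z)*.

5

φ(194) = φ(2)·φ(97) = 1·96 = 96 = 2^5 · 3.
g is a primitive root iff g^(96/q) ≢ 1 (mod 194) for each prime q ∈ {2, 3}.
g = 2: gcd(2, 194) = 2 > 1, not a unit — skip.
g = 3: 3^48 ≡ 1 — hits 1, so not a primitive root.
g = 4: gcd(4, 194) = 2 > 1, not a unit — skip.
g = 5: 5^48 ≡ 193; 5^32 ≡ 35 — none is 1, so 5 is a primitive root.
The smallest primitive root modulo 194 is 5.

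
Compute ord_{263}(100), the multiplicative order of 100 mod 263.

131

By Lagrange's theorem, ord_263(100) divides φ(263) = 263 − 1 = 262 = 2 · 131.
Divisors of 262: 1, 2, 131, 262.
Test each divisor d:
100^1 ≡ 100
100^2 ≡ 6
100^131 ≡ 1
Therefore the multiplicative order of 100 modulo 263 is 131.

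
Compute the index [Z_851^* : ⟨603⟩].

12

Since 603 ∈ (Z/851Z)^×, its order divides φ(851) = φ(23·37) = (23−1)·(37−1) = 22·36 = 792 = 2^3 · 3^2 · 11.
Divisors of 792: 1, 2, 3, 4, 6, 8, 9, 11, 12, 18, 22, 24, 33, 36, 44, 66, 72, 88, 99, 132, 198, 264, 396, 792.
Test each divisor d:
603^1 ≡ 603 (mod 851)
603^2 ≡ 232 (mod 851)
603^3 ≡ 332 (mod 851)
603^4 ≡ 211 (mod 851)
603^6 ≡ 445 (mod 851)
603^8 ≡ 269 (mod 851)
603^9 ≡ 517 (mod 851)
603^11 ≡ 804 (mod 851)
603^12 ≡ 593 (mod 851)
603^18 ≡ 75 (mod 851)
603^22 ≡ 507 (mod 851)
603^24 ≡ 186 (mod 851)
603^33 ≡ 850 (mod 851)
603^36 ≡ 519 (mod 851)
603^44 ≡ 47 (mod 851)
603^66 ≡ 1 (mod 851) ✓
The order of 603 is 66, so the subgroup it generates has 66 elements.
[(Z/851Z)^× : ⟨603⟩] = 792/66 = 12.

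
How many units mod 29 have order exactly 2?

1

φ(29) = 29 − 1 = 28 = 2^2 · 7.
Since (Z/29Z)^× is cyclic of order 28, the number of elements of order d is φ(d) when d | 28 and 0 otherwise.
2 | 28, and φ(2) = 2 − 1 = 1.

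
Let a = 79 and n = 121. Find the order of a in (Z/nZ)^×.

110

The order of 79 must divide φ(121) = φ(11^2) = 11·(11−1) = 110 = 2 · 5 · 11.
Divisors of 110: 1, 2, 5, 10, 11, 22, 55, 110.
Evaluate successive powers at the divisors of 110:
79^1 ≡ 79 (mod 121)
79^2 ≡ 70 (mod 121)
79^5 ≡ 21 (mod 121)
79^10 ≡ 78 (mod 121)
79^11 ≡ 112 (mod 121)
79^22 ≡ 81 (mod 121)
79^55 ≡ 120 (mod 121)
79^110 ≡ 1 (mod 121) ✓
So ord_121(79) = 110.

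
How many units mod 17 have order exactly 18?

0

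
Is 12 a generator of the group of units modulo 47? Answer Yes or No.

No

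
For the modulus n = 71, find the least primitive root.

φ(71) = 71 − 1 = 70 = 2 · 5 · 7.
Test candidates g = 2, 3, … against the prime factors q ∈ {2, 5, 7} of φ(71): g is a generator iff g^(70/q) ≢ 1 for every such q.
g = 2: 2^35 ≡ 1 — hits 1, so not a primitive root.
g = 3: 3^35 ≡ 1 — hits 1, so not a primitive root.
g = 4: 4^35 ≡ 1 — hits 1, so not a primitive root.
g = 5: 5^35 ≡ 1 — hits 1, so not a primitive root.
g = 6: 6^35 ≡ 1 — hits 1, so not a primitive root.
g = 7: 7^35 ≡ 70; 7^14 ≡ 54; 7^10 ≡ 45 — none is 1, so 7 is a primitive root.
So 7 is the smallest generator of (Z/71Z)^×.

7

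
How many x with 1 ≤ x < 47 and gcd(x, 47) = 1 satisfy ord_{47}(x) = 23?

φ(47) = 47 − 1 = 46 = 2 · 23.
Since (Z/47Z)^× is cyclic of order 46, the number of elements of order d is φ(d) when d | 46 and 0 otherwise.
23 | 46, and φ(23) = 23 − 1 = 22.

22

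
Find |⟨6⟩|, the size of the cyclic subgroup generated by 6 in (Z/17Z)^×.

16

By Lagrange's theorem, ord_17(6) divides φ(17) = 17 − 1 = 16 = 2^4.
Divisors of 16: 1, 2, 4, 8, 16.
Evaluate successive powers at the divisors of 16:
6^1 ≡ 6 (mod 17)
6^2 ≡ 2 (mod 17)
6^4 ≡ 4 (mod 17)
6^8 ≡ 16 (mod 17)
6^16 ≡ 1 (mod 17) ✓
Hence ord(6) = 16.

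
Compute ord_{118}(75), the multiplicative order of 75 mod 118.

29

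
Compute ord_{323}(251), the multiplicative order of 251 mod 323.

36

By Lagrange's theorem, ord_323(251) divides φ(323) = φ(17·19) = (17−1)·(19−1) = 16·18 = 288 = 2^5 · 3^2.
Divisors of 288: 1, 2, 3, 4, 6, 8, 9, 12, 16, 18, 24, 32, 36, 48, 72, 96, 144, 288.
Compute 251^d (mod 323) for the divisors d until we hit 1:
251^1 ≡ 251
251^2 ≡ 16
251^3 ≡ 140
251^4 ≡ 256
251^6 ≡ 220
251^8 ≡ 290
251^9 ≡ 115
251^12 ≡ 273
251^16 ≡ 120
251^18 ≡ 305
251^24 ≡ 239
251^32 ≡ 188
251^36 ≡ 1
So ord_323(251) = 36.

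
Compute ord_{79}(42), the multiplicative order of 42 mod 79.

39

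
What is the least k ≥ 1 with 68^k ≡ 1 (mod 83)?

ord(68) | φ(83) = 83 − 1 = 82 = 2 · 41.
Divisors of 82: 1, 2, 41, 82.
Compute 68^d (mod 83) for the divisors d until we hit 1:
68^1 ≡ 68 (mod 83)
68^2 ≡ 59 (mod 83)
68^41 ≡ 1 (mod 83) ✓
The smallest such exponent is 41, so the order of 68 is 41.

41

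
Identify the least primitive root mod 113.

3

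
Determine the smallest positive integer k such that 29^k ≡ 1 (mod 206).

Since 29 ∈ (Z/206Z)^×, its order divides φ(206) = φ(2)·φ(103) = 1·102 = 102 = 2 · 3 · 17.
Divisors of 102: 1, 2, 3, 6, 17, 34, 51, 102.
Evaluate successive powers at the divisors of 102:
29^1 ≡ 29
29^2 ≡ 17
29^3 ≡ 81
29^6 ≡ 175
29^17 ≡ 159
29^34 ≡ 149
29^51 ≡ 1
So ord_206(29) = 51.

51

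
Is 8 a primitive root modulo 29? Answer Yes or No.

Yes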